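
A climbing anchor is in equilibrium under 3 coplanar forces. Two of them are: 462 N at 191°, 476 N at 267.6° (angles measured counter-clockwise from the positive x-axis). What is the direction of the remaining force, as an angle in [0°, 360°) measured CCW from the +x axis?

θ ≈ 50°

Sum the known components: ΣF_x = -473.4 N, ΣF_y = -563.7 N.
For equilibrium the remaining force must supply (−ΣF_x, −ΣF_y) = (473.4, 563.7) N.
Magnitude = √((473.4)² + (563.7)²) = 736.2 N; direction = atan2(563.7, 473.4) = 50.0°.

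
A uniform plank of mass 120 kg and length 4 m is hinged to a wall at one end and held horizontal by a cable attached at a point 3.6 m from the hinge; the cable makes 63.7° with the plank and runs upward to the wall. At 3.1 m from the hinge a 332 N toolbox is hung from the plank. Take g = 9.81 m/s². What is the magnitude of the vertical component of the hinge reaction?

|H_y| ≈ 569 N

Take torques about the hinge: T sin 63.7° · 3.6 = 120×9.81×2 + 332×3.1 = 3383.6 N·m.
So T = 3383.6 / (0.8965 × 3.6) = 1048.4 N.
ΣF_y = 0: H_y = (120×9.81 + 332) − T sin 63.7° = 1509.2 − 939.89 = 569.31 N.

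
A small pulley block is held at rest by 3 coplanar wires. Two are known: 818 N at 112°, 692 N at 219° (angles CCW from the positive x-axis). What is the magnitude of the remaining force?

Sum the known components: ΣF_x = -844.2 N, ΣF_y = 322.9 N.
For equilibrium the remaining force must supply (−ΣF_x, −ΣF_y) = (844.2, -322.9) N.
Magnitude = √((844.2)² + (-322.9)²) = 903.9 N; direction = atan2(-322.9, 844.2) = 339.1°.

F ≈ 904 N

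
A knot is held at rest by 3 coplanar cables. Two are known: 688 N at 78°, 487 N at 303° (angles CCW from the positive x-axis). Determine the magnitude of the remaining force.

Sum the known components: ΣF_x = 408.3 N, ΣF_y = 264.5 N.
For equilibrium the remaining force must supply (−ΣF_x, −ΣF_y) = (-408.3, -264.5) N.
Magnitude = √((-408.3)² + (-264.5)²) = 486.5 N; direction = atan2(-264.5, -408.3) = 212.9°.

F ≈ 486 N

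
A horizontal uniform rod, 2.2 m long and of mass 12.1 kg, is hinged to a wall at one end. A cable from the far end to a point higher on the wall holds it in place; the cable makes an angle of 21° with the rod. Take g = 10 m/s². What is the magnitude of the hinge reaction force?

|H| ≈ 169 N

Take torques about the hinge: T sin 21° · 2.2 = 12.1×10×1.1 = 133.1 N·m.
So T = 133.1 / (0.3584 × 2.2) = 168.82 N.
ΣF_x = 0: H_x = T cos 21° = 157.61 N.
ΣF_y = 0: H_y = (12.1×10) − T sin 21° = 121 − 60.5 = 60.5 N.
|H| = √(H_x² + H_y²) = √((157.61)² + (60.5)²) = 168.82 N.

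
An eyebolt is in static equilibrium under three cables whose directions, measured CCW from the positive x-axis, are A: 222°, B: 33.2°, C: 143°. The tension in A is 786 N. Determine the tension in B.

T_B ≈ 820 N

Resolve: ΣF_x = 786 cos 222° + T_B cos 33.2° + T_C cos 143° = 0.
        ΣF_y = 786 sin 222° + T_B sin 33.2° + T_C sin 143° = 0.
The known terms sum to (-584.1, -525.9) N, so 0.8368 T_B − 0.7986 T_C = 584.1 and 0.5476 T_B + 0.6018 T_C = 525.9.
Solving simultaneously: T_B = 820 N, T_C = 127.8 N.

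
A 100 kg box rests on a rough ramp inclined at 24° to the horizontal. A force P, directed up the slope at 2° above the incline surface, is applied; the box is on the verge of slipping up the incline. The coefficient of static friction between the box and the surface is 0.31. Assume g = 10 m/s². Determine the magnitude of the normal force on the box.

N ≈ 890 N

On the verge of sliding up the incline, friction equals μN and acts down the slope.
Perpendicular: N + P sin 2° = W cos 24° = 913.5 N.
Along incline: P cos 2° = W sin 24° + μN  with W sin 24° = 406.7 N.
Solving the pair for P and N: P = 683 N, N = 889.7 N (and f = μN = 275.8 N).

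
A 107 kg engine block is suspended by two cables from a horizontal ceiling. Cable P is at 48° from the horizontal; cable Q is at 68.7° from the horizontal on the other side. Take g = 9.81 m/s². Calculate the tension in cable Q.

T_Q ≈ 786 N

Weight W = 107 × 9.81 = 1050 N acts straight down.
Horizontal: T_P cos 48° = T_Q cos 68.7°  →  T_P = 0.5429 T_Q.
Vertical: T_P sin 48° + T_Q sin 68.7° = 1050.
Substituting the horizontal relation into the vertical equation gives 1.335 T_Q = 1050, so T_Q = 786.2 N.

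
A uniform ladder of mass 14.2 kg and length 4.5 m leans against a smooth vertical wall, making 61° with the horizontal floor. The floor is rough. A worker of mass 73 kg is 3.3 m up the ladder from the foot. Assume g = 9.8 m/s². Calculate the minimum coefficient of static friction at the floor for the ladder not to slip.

ΣF_y = 0: N_floor = 14.2×9.8 + 73×9.8 = 854.56 N.
Torques about the foot: N_wall · 4.5 sin 61° = 14.2×9.8×2.25 cos 61° + 73×9.8×3.3 cos 61° → N_wall = 329.37 N.
ΣF_x = 0: f_floor = N_wall = 329.37 N.
μ_min = f_floor / N_floor = 329.37 / 854.56 = 0.3854.

μ_min ≈ 0.385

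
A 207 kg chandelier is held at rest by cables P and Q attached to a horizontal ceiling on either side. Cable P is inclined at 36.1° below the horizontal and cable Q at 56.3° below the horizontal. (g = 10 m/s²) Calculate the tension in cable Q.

T_Q ≈ 1670 N

Weight W = 207 × 10 = 2070 N acts straight down.
Horizontal: T_P cos 36.1° = T_Q cos 56.3°  →  T_P = 0.6867 T_Q.
Vertical: T_P sin 36.1° + T_Q sin 56.3° = 2070.
Substituting the horizontal relation into the vertical equation gives 1.237 T_Q = 2070, so T_Q = 1674 N.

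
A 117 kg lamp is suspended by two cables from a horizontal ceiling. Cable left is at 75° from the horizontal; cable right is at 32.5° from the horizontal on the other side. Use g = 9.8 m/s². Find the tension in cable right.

T_right ≈ 311 N

Weight W = 117 × 9.8 = 1147 N acts straight down.
Horizontal: T_left cos 75° = T_right cos 32.5°  →  T_left = 3.259 T_right.
Vertical: T_left sin 75° + T_right sin 32.5° = 1147.
Substituting the horizontal relation into the vertical equation gives 3.685 T_right = 1147, so T_right = 311.2 N.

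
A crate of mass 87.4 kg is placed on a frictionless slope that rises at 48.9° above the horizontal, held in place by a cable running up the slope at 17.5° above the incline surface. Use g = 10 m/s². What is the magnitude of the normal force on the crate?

N ≈ 367 N

Take axes along and perpendicular to the incline. Weight components: W sin 48.9° = 658.6 N down-slope, W cos 48.9° = 574.5 N into the surface.
Along incline: T cos 17.5° = W sin 48.9° → T = 690.6 N.
Perpendicular: N = W cos 48.9° − T sin 17.5° = 366.9 N.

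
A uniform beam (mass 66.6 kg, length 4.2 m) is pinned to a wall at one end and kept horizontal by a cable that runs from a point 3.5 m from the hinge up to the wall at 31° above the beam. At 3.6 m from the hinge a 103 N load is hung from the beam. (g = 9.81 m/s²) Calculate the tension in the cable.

T ≈ 967 N

Take torques about the hinge: T sin 31° · 3.5 = 66.6×9.81×2.1 + 103×3.6 = 1742.8 N·m.
So T = 1742.8 / (0.5150 × 3.5) = 966.82 N.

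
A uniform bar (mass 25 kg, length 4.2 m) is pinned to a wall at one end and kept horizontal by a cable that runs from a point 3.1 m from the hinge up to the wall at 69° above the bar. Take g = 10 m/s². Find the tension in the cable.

Take torques about the hinge: T sin 69° · 3.1 = 25×10×2.1 = 525 N·m.
So T = 525 / (0.9336 × 3.1) = 181.4 N.

T ≈ 181 N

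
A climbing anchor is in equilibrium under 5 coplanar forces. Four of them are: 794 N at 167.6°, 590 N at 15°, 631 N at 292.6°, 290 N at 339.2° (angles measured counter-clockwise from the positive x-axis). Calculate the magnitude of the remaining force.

Sum the known components: ΣF_x = 308 N, ΣF_y = -362.3 N.
For equilibrium the remaining force must supply (−ΣF_x, −ΣF_y) = (-308, 362.3) N.
Magnitude = √((-308)² + (362.3)²) = 475.5 N; direction = atan2(362.3, -308) = 130.4°.

F ≈ 476 N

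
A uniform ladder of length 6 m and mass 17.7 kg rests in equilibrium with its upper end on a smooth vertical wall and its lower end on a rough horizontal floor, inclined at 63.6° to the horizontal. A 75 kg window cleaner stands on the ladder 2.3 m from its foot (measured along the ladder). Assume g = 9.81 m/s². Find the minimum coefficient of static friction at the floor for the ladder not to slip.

μ_min ≈ 0.201

ΣF_y = 0: N_floor = 17.7×9.81 + 75×9.81 = 909.39 N.
Torques about the foot: N_wall · 6 sin 63.6° = 17.7×9.81×3 cos 63.6° + 75×9.81×2.3 cos 63.6° → N_wall = 183.1 N.
ΣF_x = 0: f_floor = N_wall = 183.1 N.
μ_min = f_floor / N_floor = 183.1 / 909.39 = 0.2013.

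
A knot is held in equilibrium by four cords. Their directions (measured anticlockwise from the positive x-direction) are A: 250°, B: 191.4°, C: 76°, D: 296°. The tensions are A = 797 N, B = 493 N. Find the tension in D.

Resolve: ΣF_x = 797 cos 250° + 493 cos 191.4° + T_C cos 76° + T_D cos 296° = 0.
        ΣF_y = 797 sin 250° + 493 sin 191.4° + T_C sin 76° + T_D sin 296° = 0.
The known terms sum to (-755.9, -846.4) N, so 0.2419 T_C + 0.4384 T_D = 755.9 and 0.9703 T_C − 0.8988 T_D = 846.4.
Solving simultaneously: T_C = 1634 N, T_D = 822.4 N.

T_D ≈ 822 N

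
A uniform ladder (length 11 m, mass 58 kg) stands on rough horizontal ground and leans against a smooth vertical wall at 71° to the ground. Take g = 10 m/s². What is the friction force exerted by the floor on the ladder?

Torques about the foot: N_wall · 11 sin 71° = 58×10×5.5 cos 71° → N_wall = 99.855 N.
ΣF_x = 0: f_floor = N_wall = 99.855 N.

f ≈ 99.9 N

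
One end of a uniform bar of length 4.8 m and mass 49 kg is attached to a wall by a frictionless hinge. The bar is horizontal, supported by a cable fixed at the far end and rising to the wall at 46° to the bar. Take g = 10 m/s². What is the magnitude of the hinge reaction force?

Take torques about the hinge: T sin 46° · 4.8 = 49×10×2.4 = 1176 N·m.
So T = 1176 / (0.7193 × 4.8) = 340.59 N.
ΣF_x = 0: H_x = T cos 46° = 236.59 N.
ΣF_y = 0: H_y = (49×10) − T sin 46° = 490 − 245 = 245 N.
|H| = √(H_x² + H_y²) = √((236.59)² + (245)²) = 340.59 N.

|H| ≈ 341 N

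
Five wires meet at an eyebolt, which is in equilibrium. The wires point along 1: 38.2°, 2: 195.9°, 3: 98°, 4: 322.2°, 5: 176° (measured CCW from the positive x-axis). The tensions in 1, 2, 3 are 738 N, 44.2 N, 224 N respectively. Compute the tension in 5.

T_5 ≈ 1500 N

Resolve: ΣF_x = 738 cos 38.2° + 44.2 cos 195.9° + 224 cos 98° + T_4 cos 322.2° + T_5 cos 176° = 0.
        ΣF_y = 738 sin 38.2° + 44.2 sin 195.9° + 224 sin 98° + T_4 sin 322.2° + T_5 sin 176° = 0.
The known terms sum to (506.3, 666.1) N, so 0.7902 T_4 − 0.9976 T_5 = -506.3 and -0.6129 T_4 + 0.0698 T_5 = -666.1.
Solving simultaneously: T_4 = 1258 N, T_5 = 1504 N.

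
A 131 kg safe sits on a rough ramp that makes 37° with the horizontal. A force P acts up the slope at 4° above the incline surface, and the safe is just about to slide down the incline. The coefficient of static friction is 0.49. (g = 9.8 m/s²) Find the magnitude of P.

P ≈ 280 N

On the verge of sliding down the incline, friction equals μN and acts up the slope.
Perpendicular: N + P sin 4° = W cos 37° = 1025 N.
Along incline: P cos 4° + μN = W sin 37° with W sin 37° = 772.6 N.
Solving the pair for P and N: P = 280.5 N, N = 1006 N (and f = μN = 492.8 N).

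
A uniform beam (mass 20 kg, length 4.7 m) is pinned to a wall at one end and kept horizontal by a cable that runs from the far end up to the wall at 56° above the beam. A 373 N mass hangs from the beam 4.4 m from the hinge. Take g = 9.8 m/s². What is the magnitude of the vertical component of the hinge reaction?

|H_y| ≈ 122 N

Take torques about the hinge: T sin 56° · 4.7 = 20×9.8×2.35 + 373×4.4 = 2101.8 N·m.
So T = 2101.8 / (0.8290 × 4.7) = 539.41 N.
ΣF_y = 0: H_y = (20×9.8 + 373) − T sin 56° = 569 − 447.19 = 121.81 N.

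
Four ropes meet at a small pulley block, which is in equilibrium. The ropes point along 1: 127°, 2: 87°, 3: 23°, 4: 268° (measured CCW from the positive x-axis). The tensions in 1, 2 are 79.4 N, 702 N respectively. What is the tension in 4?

Resolve: ΣF_x = 79.4 cos 127° + 702 cos 87° + T_3 cos 23° + T_4 cos 268° = 0.
        ΣF_y = 79.4 sin 127° + 702 sin 87° + T_3 sin 23° + T_4 sin 268° = 0.
The known terms sum to (-11.04, 764.4) N, so 0.9205 T_3 − 0.0349 T_4 = 11.04 and 0.3907 T_3 − 0.9994 T_4 = -764.4.
Solving simultaneously: T_3 = 41.62 N, T_4 = 781.2 N.

T_4 ≈ 781 N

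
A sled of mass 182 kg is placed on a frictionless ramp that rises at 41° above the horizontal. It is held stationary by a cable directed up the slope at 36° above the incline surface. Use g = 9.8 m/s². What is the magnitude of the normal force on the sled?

N ≈ 496 N

Take axes along and perpendicular to the incline. Weight components: W sin 41° = 1170 N down-slope, W cos 41° = 1346 N into the surface.
Along incline: T cos 36° = W sin 41° → T = 1446 N.
Perpendicular: N = W cos 41° − T sin 36° = 495.9 N.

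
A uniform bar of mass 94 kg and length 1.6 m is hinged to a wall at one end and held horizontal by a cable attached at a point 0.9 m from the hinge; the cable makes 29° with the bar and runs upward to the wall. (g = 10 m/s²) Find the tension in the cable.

Take torques about the hinge: T sin 29° · 0.9 = 94×10×0.8 = 752 N·m.
So T = 752 / (0.4848 × 0.9) = 1723.5 N.

T ≈ 1720 N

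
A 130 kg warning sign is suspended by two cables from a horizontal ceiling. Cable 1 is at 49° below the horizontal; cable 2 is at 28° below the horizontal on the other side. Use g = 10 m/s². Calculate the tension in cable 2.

Weight W = 130 × 10 = 1300 N acts straight down.
Horizontal: T_1 cos 49° = T_2 cos 28°  →  T_1 = 1.346 T_2.
Vertical: T_1 sin 49° + T_2 sin 28° = 1300.
Substituting the horizontal relation into the vertical equation gives 1.485 T_2 = 1300, so T_2 = 875.3 N.

T_2 ≈ 875 N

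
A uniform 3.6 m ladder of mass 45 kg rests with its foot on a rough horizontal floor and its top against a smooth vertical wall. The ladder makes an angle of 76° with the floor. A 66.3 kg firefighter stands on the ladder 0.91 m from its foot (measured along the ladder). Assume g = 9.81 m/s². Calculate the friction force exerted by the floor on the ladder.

Torques about the foot: N_wall · 3.6 sin 76° = 45×9.81×1.8 cos 76° + 66.3×9.81×0.91 cos 76° → N_wall = 96.024 N.
ΣF_x = 0: f_floor = N_wall = 96.024 N.

f ≈ 96 N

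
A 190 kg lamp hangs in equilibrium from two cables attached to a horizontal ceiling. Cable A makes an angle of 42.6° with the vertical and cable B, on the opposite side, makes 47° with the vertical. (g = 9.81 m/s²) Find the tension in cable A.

T_A ≈ 1360 N

Angles from the horizontal: cable A is 90° − 42.6° = 47.4°, cable B is 90° − 47° = 43°.
Weight W = 190 × 9.81 = 1864 N acts straight down.
Horizontal: T_A cos 47.4° = T_B cos 43°  →  T_B = 0.9255 T_A.
Vertical: T_A sin 47.4° + T_B sin 43° = 1864.
Substituting the horizontal relation into the vertical equation gives 1.367 T_A = 1864, so T_A = 1363 N.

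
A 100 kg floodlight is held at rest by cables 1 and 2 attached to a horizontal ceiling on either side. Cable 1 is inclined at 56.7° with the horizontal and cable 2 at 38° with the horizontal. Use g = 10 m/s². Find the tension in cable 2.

Weight W = 100 × 10 = 1000 N acts straight down.
Horizontal: T_1 cos 56.7° = T_2 cos 38°  →  T_1 = 1.435 T_2.
Vertical: T_1 sin 56.7° + T_2 sin 38° = 1000.
Substituting the horizontal relation into the vertical equation gives 1.815 T_2 = 1000, so T_2 = 550.9 N.

T_2 ≈ 551 N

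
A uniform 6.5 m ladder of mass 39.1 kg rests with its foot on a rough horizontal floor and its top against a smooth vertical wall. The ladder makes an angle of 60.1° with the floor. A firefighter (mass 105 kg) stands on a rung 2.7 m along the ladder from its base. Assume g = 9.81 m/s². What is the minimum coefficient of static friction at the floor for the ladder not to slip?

ΣF_y = 0: N_floor = 39.1×9.81 + 105×9.81 = 1413.6 N.
Torques about the foot: N_wall · 6.5 sin 60.1° = 39.1×9.81×3.25 cos 60.1° + 105×9.81×2.7 cos 60.1° → N_wall = 356.32 N.
ΣF_x = 0: f_floor = N_wall = 356.32 N.
μ_min = f_floor / N_floor = 356.32 / 1413.6 = 0.2521.

μ_min ≈ 0.252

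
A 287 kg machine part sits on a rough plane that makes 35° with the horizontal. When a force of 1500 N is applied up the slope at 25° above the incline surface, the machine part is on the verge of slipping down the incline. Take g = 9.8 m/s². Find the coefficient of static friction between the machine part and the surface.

On the verge of sliding down the incline, friction is at its maximum μN and acts up the slope.
Perpendicular to incline: N = W cos 35° − P sin 25° = 2304 − 633.9 = 1670 N.
Along incline: P cos 25° + μN = W sin 35° → μ = (W sin 35° − P cos 25°) / N = 0.152.

μ ≈ 0.152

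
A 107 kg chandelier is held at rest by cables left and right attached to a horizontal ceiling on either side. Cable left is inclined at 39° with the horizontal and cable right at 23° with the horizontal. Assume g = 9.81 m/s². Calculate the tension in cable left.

T_left ≈ 1090 N

Weight W = 107 × 9.81 = 1050 N acts straight down.
Horizontal: T_left cos 39° = T_right cos 23°  →  T_right = 0.8443 T_left.
Vertical: T_left sin 39° + T_right sin 23° = 1050.
Substituting the horizontal relation into the vertical equation gives 0.9592 T_left = 1050, so T_left = 1094 N.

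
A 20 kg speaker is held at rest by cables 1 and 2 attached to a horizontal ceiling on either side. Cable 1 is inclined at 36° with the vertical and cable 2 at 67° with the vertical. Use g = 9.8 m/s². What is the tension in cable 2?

Angles from the horizontal: cable 1 is 90° − 36° = 54°, cable 2 is 90° − 67° = 23°.
Weight W = 20 × 9.8 = 196 N acts straight down.
Horizontal: T_1 cos 54° = T_2 cos 23°  →  T_1 = 1.566 T_2.
Vertical: T_1 sin 54° + T_2 sin 23° = 196.
Substituting the horizontal relation into the vertical equation gives 1.658 T_2 = 196, so T_2 = 118.2 N.

T_2 ≈ 118 N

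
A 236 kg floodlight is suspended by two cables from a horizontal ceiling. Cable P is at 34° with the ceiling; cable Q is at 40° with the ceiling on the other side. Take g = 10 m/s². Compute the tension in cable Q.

T_Q ≈ 2040 N

Weight W = 236 × 10 = 2360 N acts straight down.
Horizontal: T_P cos 34° = T_Q cos 40°  →  T_P = 0.924 T_Q.
Vertical: T_P sin 34° + T_Q sin 40° = 2360.
Substituting the horizontal relation into the vertical equation gives 1.159 T_Q = 2360, so T_Q = 2035 N.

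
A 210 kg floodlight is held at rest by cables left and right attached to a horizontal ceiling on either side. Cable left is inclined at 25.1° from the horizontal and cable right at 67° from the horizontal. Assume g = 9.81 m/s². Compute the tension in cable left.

Weight W = 210 × 9.81 = 2060 N acts straight down.
Horizontal: T_left cos 25.1° = T_right cos 67°  →  T_right = 2.318 T_left.
Vertical: T_left sin 25.1° + T_right sin 67° = 2060.
Substituting the horizontal relation into the vertical equation gives 2.558 T_left = 2060, so T_left = 805.5 N.

T_left ≈ 805 N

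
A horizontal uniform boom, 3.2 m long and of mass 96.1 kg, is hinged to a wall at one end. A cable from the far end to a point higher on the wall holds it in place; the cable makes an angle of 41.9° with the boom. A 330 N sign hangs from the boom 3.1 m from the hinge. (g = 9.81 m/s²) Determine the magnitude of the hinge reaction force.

Take torques about the hinge: T sin 41.9° · 3.2 = 96.1×9.81×1.6 + 330×3.1 = 2531.4 N·m.
So T = 2531.4 / (0.6678 × 3.2) = 1184.5 N.
ΣF_x = 0: H_x = T cos 41.9° = 881.65 N.
ΣF_y = 0: H_y = (96.1×9.81 + 330) − T sin 41.9° = 1272.7 − 791.06 = 481.68 N.
|H| = √(H_x² + H_y²) = √((881.65)² + (481.68)²) = 1004.7 N.

|H| ≈ 1000 N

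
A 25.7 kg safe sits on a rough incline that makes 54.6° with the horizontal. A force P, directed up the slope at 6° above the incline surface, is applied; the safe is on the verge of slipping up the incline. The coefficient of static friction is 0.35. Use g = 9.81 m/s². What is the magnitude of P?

On the verge of sliding up the incline, friction equals μN and acts down the slope.
Perpendicular: N + P sin 6° = W cos 54.6° = 146 N.
Along incline: P cos 6° = W sin 54.6° + μN  with W sin 54.6° = 205.5 N.
Solving the pair for P and N: P = 248.9 N, N = 120 N (and f = μN = 42.01 N).

P ≈ 249 N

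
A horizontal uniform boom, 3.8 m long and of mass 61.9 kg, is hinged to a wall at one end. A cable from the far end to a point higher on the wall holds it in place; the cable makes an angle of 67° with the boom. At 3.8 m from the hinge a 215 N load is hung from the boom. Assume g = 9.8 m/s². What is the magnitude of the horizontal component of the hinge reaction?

H_x ≈ 220 N

Take torques about the hinge: T sin 67° · 3.8 = 61.9×9.8×1.9 + 215×3.8 = 1969.6 N·m.
So T = 1969.6 / (0.9205 × 3.8) = 563.07 N.
ΣF_x = 0: H_x = T cos 67° = 220.01 N.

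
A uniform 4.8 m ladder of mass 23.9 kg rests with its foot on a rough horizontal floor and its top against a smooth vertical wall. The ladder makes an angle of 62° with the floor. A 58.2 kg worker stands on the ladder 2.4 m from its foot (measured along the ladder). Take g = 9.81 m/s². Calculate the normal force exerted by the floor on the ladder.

N_floor ≈ 805 N

ΣF_y = 0: N_floor = 23.9×9.81 + 58.2×9.81 = 805.4 N.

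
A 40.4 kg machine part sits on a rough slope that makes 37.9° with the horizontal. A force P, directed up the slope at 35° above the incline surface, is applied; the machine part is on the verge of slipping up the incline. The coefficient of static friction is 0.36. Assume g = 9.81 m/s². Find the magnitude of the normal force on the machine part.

On the verge of sliding up the incline, friction equals μN and acts down the slope.
Perpendicular: N + P sin 35° = W cos 37.9° = 312.7 N.
Along incline: P cos 35° = W sin 37.9° + μN  with W sin 37.9° = 243.5 N.
Solving the pair for P and N: P = 347.1 N, N = 113.6 N (and f = μN = 40.9 N).

N ≈ 114 N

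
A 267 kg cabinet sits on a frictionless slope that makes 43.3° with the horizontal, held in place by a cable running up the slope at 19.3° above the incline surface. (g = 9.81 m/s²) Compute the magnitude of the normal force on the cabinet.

N ≈ 1280 N

Take axes along and perpendicular to the incline. Weight components: W sin 43.3° = 1796 N down-slope, W cos 43.3° = 1906 N into the surface.
Along incline: T cos 19.3° = W sin 43.3° → T = 1903 N.
Perpendicular: N = W cos 43.3° − T sin 19.3° = 1277 N.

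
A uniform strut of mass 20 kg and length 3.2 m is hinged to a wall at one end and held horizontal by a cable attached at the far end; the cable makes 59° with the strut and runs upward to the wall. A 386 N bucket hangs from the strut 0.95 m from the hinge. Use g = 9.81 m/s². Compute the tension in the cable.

Take torques about the hinge: T sin 59° · 3.2 = 20×9.81×1.6 + 386×0.95 = 680.62 N·m.
So T = 680.62 / (0.8572 × 3.2) = 248.14 N.

T ≈ 248 N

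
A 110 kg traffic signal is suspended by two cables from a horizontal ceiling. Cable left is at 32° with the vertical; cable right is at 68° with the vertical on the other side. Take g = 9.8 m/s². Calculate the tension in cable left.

T_left ≈ 1010 N

Angles from the horizontal: cable left is 90° − 32° = 58°, cable right is 90° − 68° = 22°.
Weight W = 110 × 9.8 = 1078 N acts straight down.
Horizontal: T_left cos 58° = T_right cos 22°  →  T_right = 0.5715 T_left.
Vertical: T_left sin 58° + T_right sin 22° = 1078.
Substituting the horizontal relation into the vertical equation gives 1.062 T_left = 1078, so T_left = 1015 N.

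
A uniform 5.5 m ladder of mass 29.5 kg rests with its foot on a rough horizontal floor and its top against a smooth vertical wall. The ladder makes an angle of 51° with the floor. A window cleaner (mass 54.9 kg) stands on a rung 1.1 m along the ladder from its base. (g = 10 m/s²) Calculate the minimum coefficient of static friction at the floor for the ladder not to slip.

μ_min ≈ 0.247

ΣF_y = 0: N_floor = 29.5×10 + 54.9×10 = 844 N.
Torques about the foot: N_wall · 5.5 sin 51° = 29.5×10×2.75 cos 51° + 54.9×10×1.1 cos 51° → N_wall = 208.36 N.
ΣF_x = 0: f_floor = N_wall = 208.36 N.
μ_min = f_floor / N_floor = 208.36 / 844 = 0.2469.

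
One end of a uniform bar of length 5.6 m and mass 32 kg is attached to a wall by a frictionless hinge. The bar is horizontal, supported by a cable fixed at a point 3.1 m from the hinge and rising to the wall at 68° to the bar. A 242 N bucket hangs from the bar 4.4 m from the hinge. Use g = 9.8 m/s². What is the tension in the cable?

Take torques about the hinge: T sin 68° · 3.1 = 32×9.8×2.8 + 242×4.4 = 1942.9 N·m.
So T = 1942.9 / (0.9272 × 3.1) = 675.96 N.

T ≈ 676 N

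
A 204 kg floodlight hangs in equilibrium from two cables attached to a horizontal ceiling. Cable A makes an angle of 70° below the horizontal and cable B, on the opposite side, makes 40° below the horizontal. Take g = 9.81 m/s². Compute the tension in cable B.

Weight W = 204 × 9.81 = 2001 N acts straight down.
Horizontal: T_A cos 70° = T_B cos 40°  →  T_A = 2.24 T_B.
Vertical: T_A sin 70° + T_B sin 40° = 2001.
Substituting the horizontal relation into the vertical equation gives 2.747 T_B = 2001, so T_B = 728.4 N.

T_B ≈ 728 N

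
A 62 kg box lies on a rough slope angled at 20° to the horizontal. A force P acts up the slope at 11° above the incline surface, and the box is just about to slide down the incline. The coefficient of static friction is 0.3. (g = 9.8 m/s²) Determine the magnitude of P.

P ≈ 39.5 N

On the verge of sliding down the incline, friction equals μN and acts up the slope.
Perpendicular: N + P sin 11° = W cos 20° = 571 N.
Along incline: P cos 11° + μN = W sin 20° with W sin 20° = 207.8 N.
Solving the pair for P and N: P = 39.51 N, N = 563.4 N (and f = μN = 169 N).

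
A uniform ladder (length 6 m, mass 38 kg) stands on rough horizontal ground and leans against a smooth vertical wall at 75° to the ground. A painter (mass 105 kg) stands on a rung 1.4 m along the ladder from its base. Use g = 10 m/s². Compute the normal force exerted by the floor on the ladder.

ΣF_y = 0: N_floor = 38×10 + 105×10 = 1430 N.

N_floor ≈ 1430 N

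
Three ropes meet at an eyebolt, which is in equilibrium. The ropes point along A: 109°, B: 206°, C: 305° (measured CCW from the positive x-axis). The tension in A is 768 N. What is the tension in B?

T_B ≈ 214 N

Resolve: ΣF_x = 768 cos 109° + T_B cos 206° + T_C cos 305° = 0.
        ΣF_y = 768 sin 109° + T_B sin 206° + T_C sin 305° = 0.
The known terms sum to (-250, 726.2) N, so -0.8988 T_B + 0.5736 T_C = 250 and -0.4384 T_B − 0.8192 T_C = -726.2.
Solving simultaneously: T_B = 214.3 N, T_C = 771.8 N.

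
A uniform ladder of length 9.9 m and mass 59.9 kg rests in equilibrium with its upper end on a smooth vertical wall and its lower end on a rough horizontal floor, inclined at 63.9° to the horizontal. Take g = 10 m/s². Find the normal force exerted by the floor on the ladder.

N_floor ≈ 599 N

ΣF_y = 0: N_floor = 59.9×10 = 599 N.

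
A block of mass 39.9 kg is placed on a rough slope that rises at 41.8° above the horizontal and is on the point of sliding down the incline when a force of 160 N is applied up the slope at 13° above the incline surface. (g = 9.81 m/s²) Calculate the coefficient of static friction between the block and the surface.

On the verge of sliding down the incline, friction is at its maximum μN and acts up the slope.
Perpendicular to incline: N = W cos 41.8° − P sin 13° = 291.8 − 35.99 = 255.8 N.
Along incline: P cos 13° + μN = W sin 41.8° → μ = (W sin 41.8° − P cos 13°) / N = 0.4105.

μ ≈ 0.410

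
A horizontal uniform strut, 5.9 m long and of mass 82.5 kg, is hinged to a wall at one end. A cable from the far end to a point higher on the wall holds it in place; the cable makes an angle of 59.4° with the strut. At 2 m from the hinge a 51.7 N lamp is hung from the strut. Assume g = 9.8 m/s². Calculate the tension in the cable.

Take torques about the hinge: T sin 59.4° · 5.9 = 82.5×9.8×2.95 + 51.7×2 = 2488.5 N·m.
So T = 2488.5 / (0.8607 × 5.9) = 490.01 N.

T ≈ 490 N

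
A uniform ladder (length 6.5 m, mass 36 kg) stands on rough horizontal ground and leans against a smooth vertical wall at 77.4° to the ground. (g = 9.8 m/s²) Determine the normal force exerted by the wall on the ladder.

N_wall ≈ 39.4 N

Torques about the foot: N_wall · 6.5 sin 77.4° = 36×9.8×3.25 cos 77.4° → N_wall = 39.43 N.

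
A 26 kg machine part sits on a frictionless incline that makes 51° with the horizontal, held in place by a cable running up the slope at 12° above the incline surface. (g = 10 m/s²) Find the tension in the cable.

T ≈ 207 N

Take axes along and perpendicular to the incline. Weight components: W sin 51° = 202.1 N down-slope, W cos 51° = 163.6 N into the surface.
Along incline: T cos 12° = W sin 51° → T = 206.6 N.
Perpendicular: N = W cos 51° − T sin 12° = 120.7 N.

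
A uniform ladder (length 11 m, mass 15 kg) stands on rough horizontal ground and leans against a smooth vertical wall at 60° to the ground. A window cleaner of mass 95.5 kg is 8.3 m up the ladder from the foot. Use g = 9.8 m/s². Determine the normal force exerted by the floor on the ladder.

ΣF_y = 0: N_floor = 15×9.8 + 95.5×9.8 = 1082.9 N.

N_floor ≈ 1080 N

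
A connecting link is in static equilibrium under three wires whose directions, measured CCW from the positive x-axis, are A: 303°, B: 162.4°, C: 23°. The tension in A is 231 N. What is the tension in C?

Resolve: ΣF_x = 231 cos 303° + T_B cos 162.4° + T_C cos 23° = 0.
        ΣF_y = 231 sin 303° + T_B sin 162.4° + T_C sin 23° = 0.
The known terms sum to (125.8, -193.7) N, so -0.9532 T_B + 0.9205 T_C = -125.8 and 0.3024 T_B + 0.3907 T_C = 193.7.
Solving simultaneously: T_B = 349.6 N, T_C = 225.3 N.

T_C ≈ 225 N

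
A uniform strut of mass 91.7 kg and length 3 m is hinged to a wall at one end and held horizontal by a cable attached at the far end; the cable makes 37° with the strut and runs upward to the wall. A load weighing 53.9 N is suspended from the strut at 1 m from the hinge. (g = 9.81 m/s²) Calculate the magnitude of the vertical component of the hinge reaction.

|H_y| ≈ 486 N

Take torques about the hinge: T sin 37° · 3 = 91.7×9.81×1.5 + 53.9×1 = 1403.3 N·m.
So T = 1403.3 / (0.6018 × 3) = 777.24 N.
ΣF_y = 0: H_y = (91.7×9.81 + 53.9) − T sin 37° = 953.48 − 467.76 = 485.72 N.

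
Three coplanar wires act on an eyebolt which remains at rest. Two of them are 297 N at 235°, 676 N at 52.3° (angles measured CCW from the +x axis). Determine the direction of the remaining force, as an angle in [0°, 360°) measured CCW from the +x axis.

Sum the known components: ΣF_x = 243 N, ΣF_y = 291.6 N.
For equilibrium the remaining force must supply (−ΣF_x, −ΣF_y) = (-243, -291.6) N.
Magnitude = √((-243)² + (-291.6)²) = 379.6 N; direction = atan2(-291.6, -243) = 230.2°.

θ ≈ 230°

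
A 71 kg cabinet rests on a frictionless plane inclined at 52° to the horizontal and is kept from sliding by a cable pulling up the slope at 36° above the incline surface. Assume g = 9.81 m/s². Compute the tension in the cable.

T ≈ 678 N

Take axes along and perpendicular to the incline. Weight components: W sin 52° = 548.9 N down-slope, W cos 52° = 428.8 N into the surface.
Along incline: T cos 36° = W sin 52° → T = 678.4 N.
Perpendicular: N = W cos 52° − T sin 36° = 30.05 N.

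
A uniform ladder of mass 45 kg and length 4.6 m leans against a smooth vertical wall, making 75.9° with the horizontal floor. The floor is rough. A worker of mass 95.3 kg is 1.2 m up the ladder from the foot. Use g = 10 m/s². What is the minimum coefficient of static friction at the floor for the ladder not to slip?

ΣF_y = 0: N_floor = 45×10 + 95.3×10 = 1403 N.
Torques about the foot: N_wall · 4.6 sin 75.9° = 45×10×2.3 cos 75.9° + 95.3×10×1.2 cos 75.9° → N_wall = 118.96 N.
ΣF_x = 0: f_floor = N_wall = 118.96 N.
μ_min = f_floor / N_floor = 118.96 / 1403 = 0.08479.

μ_min ≈ 0.0848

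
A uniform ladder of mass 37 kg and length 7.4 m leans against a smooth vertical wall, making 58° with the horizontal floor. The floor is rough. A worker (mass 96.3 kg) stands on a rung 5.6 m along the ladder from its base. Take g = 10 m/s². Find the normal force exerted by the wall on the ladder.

Torques about the foot: N_wall · 7.4 sin 58° = 37×10×3.7 cos 58° + 96.3×10×5.6 cos 58° → N_wall = 570.98 N.

N_wall ≈ 571 N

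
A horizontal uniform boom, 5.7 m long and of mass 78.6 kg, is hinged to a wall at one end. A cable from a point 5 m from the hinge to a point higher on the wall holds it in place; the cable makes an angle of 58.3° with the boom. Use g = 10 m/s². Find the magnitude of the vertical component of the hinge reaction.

|H_y| ≈ 338 N

Take torques about the hinge: T sin 58.3° · 5 = 78.6×10×2.85 = 2240.1 N·m.
So T = 2240.1 / (0.8508 × 5) = 526.58 N.
ΣF_y = 0: H_y = (78.6×10) − T sin 58.3° = 786 − 448.02 = 337.98 N.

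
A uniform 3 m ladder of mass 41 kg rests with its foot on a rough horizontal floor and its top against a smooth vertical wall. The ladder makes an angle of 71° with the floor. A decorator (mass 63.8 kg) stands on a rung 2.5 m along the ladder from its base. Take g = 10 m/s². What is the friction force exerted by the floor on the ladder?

f ≈ 254 N

Torques about the foot: N_wall · 3 sin 71° = 41×10×1.5 cos 71° + 63.8×10×2.5 cos 71° → N_wall = 253.65 N.
ΣF_x = 0: f_floor = N_wall = 253.65 N.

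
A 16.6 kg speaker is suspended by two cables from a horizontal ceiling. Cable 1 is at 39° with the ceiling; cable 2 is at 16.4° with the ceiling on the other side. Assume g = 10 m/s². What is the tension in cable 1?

T_1 ≈ 193 N

Weight W = 16.6 × 10 = 166 N acts straight down.
Horizontal: T_1 cos 39° = T_2 cos 16.4°  →  T_2 = 0.8101 T_1.
Vertical: T_1 sin 39° + T_2 sin 16.4° = 166.
Substituting the horizontal relation into the vertical equation gives 0.858 T_1 = 166, so T_1 = 193.5 N.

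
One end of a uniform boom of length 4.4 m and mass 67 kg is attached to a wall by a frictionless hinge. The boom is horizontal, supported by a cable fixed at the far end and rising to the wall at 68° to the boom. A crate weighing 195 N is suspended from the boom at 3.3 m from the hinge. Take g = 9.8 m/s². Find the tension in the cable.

T ≈ 512 N

Take torques about the hinge: T sin 68° · 4.4 = 67×9.8×2.2 + 195×3.3 = 2088 N·m.
So T = 2088 / (0.9272 × 4.4) = 511.82 N.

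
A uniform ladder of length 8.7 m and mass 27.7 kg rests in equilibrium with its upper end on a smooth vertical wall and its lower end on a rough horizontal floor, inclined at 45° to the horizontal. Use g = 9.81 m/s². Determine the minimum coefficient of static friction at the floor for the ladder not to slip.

ΣF_y = 0: N_floor = 27.7×9.81 = 271.74 N.
Torques about the foot: N_wall · 8.7 sin 45° = 27.7×9.81×4.35 cos 45° → N_wall = 135.87 N.
ΣF_x = 0: f_floor = N_wall = 135.87 N.
μ_min = f_floor / N_floor = 135.87 / 271.74 = 0.5.

μ_min ≈ 0.500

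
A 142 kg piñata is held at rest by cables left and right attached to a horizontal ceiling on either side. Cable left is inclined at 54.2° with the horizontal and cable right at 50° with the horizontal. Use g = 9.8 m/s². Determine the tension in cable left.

T_left ≈ 923 N

Weight W = 142 × 9.8 = 1392 N acts straight down.
Horizontal: T_left cos 54.2° = T_right cos 50°  →  T_right = 0.91 T_left.
Vertical: T_left sin 54.2° + T_right sin 50° = 1392.
Substituting the horizontal relation into the vertical equation gives 1.508 T_left = 1392, so T_left = 922.7 N.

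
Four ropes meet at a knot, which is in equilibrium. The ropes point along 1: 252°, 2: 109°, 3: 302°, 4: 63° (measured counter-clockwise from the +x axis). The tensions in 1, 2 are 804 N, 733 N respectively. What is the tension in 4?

Resolve: ΣF_x = 804 cos 252° + 733 cos 109° + T_3 cos 302° + T_4 cos 63° = 0.
        ΣF_y = 804 sin 252° + 733 sin 109° + T_3 sin 302° + T_4 sin 63° = 0.
The known terms sum to (-487.1, -71.58) N, so 0.5299 T_3 + 0.4540 T_4 = 487.1 and -0.8480 T_3 + 0.8910 T_4 = 71.58.
Solving simultaneously: T_3 = 468.4 N, T_4 = 526.2 N.

T_4 ≈ 526 N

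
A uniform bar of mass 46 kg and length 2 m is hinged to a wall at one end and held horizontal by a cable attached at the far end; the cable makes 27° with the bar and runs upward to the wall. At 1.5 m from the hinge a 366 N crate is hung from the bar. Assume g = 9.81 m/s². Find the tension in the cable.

T ≈ 1100 N

Take torques about the hinge: T sin 27° · 2 = 46×9.81×1 + 366×1.5 = 1000.3 N·m.
So T = 1000.3 / (0.4540 × 2) = 1101.6 N.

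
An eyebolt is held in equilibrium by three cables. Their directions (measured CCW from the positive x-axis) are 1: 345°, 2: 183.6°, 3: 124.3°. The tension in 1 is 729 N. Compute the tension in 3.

Resolve: ΣF_x = 729 cos 345° + T_2 cos 183.6° + T_3 cos 124.3° = 0.
        ΣF_y = 729 sin 345° + T_2 sin 183.6° + T_3 sin 124.3° = 0.
The known terms sum to (704.2, -188.7) N, so -0.9980 T_2 − 0.5635 T_3 = -704.2 and -0.0628 T_2 + 0.8261 T_3 = 188.7.
Solving simultaneously: T_2 = 552.9 N, T_3 = 270.4 N.

T_3 ≈ 270 N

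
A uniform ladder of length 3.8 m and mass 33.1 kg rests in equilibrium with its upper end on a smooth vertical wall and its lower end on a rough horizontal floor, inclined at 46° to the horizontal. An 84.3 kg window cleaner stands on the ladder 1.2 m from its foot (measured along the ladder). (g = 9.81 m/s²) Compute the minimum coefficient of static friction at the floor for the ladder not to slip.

ΣF_y = 0: N_floor = 33.1×9.81 + 84.3×9.81 = 1151.7 N.
Torques about the foot: N_wall · 3.8 sin 46° = 33.1×9.81×1.9 cos 46° + 84.3×9.81×1.2 cos 46° → N_wall = 408.98 N.
ΣF_x = 0: f_floor = N_wall = 408.98 N.
μ_min = f_floor / N_floor = 408.98 / 1151.7 = 0.3551.

μ_min ≈ 0.355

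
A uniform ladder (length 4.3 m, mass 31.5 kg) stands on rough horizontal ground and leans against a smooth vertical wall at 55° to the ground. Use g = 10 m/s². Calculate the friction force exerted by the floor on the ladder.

f ≈ 110 N

Torques about the foot: N_wall · 4.3 sin 55° = 31.5×10×2.15 cos 55° → N_wall = 110.28 N.
ΣF_x = 0: f_floor = N_wall = 110.28 N.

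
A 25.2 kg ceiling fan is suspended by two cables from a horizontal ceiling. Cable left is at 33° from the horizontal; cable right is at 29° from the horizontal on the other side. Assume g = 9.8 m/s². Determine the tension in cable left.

T_left ≈ 245 N

Weight W = 25.2 × 9.8 = 247 N acts straight down.
Horizontal: T_left cos 33° = T_right cos 29°  →  T_right = 0.9589 T_left.
Vertical: T_left sin 33° + T_right sin 29° = 247.
Substituting the horizontal relation into the vertical equation gives 1.01 T_left = 247, so T_left = 244.6 N.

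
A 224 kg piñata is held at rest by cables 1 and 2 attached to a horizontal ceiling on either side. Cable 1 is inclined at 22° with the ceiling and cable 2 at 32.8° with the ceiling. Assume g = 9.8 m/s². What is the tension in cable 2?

T_2 ≈ 2490 N

Weight W = 224 × 9.8 = 2195 N acts straight down.
Horizontal: T_1 cos 22° = T_2 cos 32.8°  →  T_1 = 0.9066 T_2.
Vertical: T_1 sin 22° + T_2 sin 32.8° = 2195.
Substituting the horizontal relation into the vertical equation gives 0.8813 T_2 = 2195, so T_2 = 2491 N.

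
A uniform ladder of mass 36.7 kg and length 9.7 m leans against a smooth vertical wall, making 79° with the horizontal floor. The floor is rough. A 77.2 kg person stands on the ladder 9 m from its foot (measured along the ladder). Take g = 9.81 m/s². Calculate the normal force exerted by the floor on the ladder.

ΣF_y = 0: N_floor = 36.7×9.81 + 77.2×9.81 = 1117.4 N.

N_floor ≈ 1120 N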